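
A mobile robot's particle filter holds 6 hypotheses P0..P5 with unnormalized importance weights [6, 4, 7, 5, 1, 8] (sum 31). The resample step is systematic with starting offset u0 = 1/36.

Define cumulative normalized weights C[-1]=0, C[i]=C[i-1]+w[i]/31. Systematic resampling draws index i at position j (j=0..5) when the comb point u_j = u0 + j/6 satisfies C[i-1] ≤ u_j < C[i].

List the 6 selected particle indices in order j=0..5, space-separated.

0 1 2 2 3 5

C = [6/31, 10/31, 17/31, 22/31, 23/31, 1]
j=0: u_0=1/36 ∈ [0, 6/31) → index 0
j=1: u_1=7/36 ∈ [6/31, 10/31) → index 1
j=2: u_2=13/36 ∈ [10/31, 17/31) → index 2
j=3: u_3=19/36 ∈ [10/31, 17/31) → index 2
j=4: u_4=25/36 ∈ [17/31, 22/31) → index 3
j=5: u_5=31/36 ∈ [23/31, 1) → index 5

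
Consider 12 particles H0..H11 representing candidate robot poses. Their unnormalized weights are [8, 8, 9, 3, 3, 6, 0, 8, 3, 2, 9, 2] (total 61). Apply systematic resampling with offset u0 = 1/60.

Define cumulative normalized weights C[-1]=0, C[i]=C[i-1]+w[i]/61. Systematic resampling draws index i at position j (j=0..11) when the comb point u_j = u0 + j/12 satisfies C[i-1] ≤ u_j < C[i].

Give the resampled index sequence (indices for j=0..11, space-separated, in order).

C = [8/61, 16/61, 25/61, 28/61, 31/61, 37/61, 37/61, 45/61, 48/61, 50/61, 59/61, 1]
j=0: u_0=1/60 ∈ [0, 8/61) → index 0
j=1: u_1=1/10 ∈ [0, 8/61) → index 0
j=2: u_2=11/60 ∈ [8/61, 16/61) → index 1
j=3: u_3=4/15 ∈ [16/61, 25/61) → index 2
j=4: u_4=7/20 ∈ [16/61, 25/61) → index 2
j=5: u_5=13/30 ∈ [25/61, 28/61) → index 3
j=6: u_6=31/60 ∈ [31/61, 37/61) → index 5
j=7: u_7=3/5 ∈ [31/61, 37/61) → index 5
j=8: u_8=41/60 ∈ [37/61, 45/61) → index 7
j=9: u_9=23/30 ∈ [45/61, 48/61) → index 8
j=10: u_10=17/20 ∈ [50/61, 59/61) → index 10
j=11: u_11=14/15 ∈ [50/61, 59/61) → index 10

0 0 1 2 2 3 5 5 7 8 10 10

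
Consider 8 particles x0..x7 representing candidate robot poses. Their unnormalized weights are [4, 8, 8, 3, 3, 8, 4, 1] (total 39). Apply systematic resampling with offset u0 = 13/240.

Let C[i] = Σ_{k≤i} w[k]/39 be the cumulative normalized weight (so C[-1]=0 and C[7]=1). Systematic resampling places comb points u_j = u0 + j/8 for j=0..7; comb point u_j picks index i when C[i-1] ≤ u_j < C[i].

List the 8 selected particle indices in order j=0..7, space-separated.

C = [4/39, 4/13, 20/39, 23/39, 2/3, 34/39, 38/39, 1]
j=0: u_0=13/240 ∈ [0, 4/39) → index 0
j=1: u_1=43/240 ∈ [4/39, 4/13) → index 1
j=2: u_2=73/240 ∈ [4/39, 4/13) → index 1
j=3: u_3=103/240 ∈ [4/13, 20/39) → index 2
j=4: u_4=133/240 ∈ [20/39, 23/39) → index 3
j=5: u_5=163/240 ∈ [2/3, 34/39) → index 5
j=6: u_6=193/240 ∈ [2/3, 34/39) → index 5
j=7: u_7=223/240 ∈ [34/39, 38/39) → index 6

0 1 1 2 3 5 5 6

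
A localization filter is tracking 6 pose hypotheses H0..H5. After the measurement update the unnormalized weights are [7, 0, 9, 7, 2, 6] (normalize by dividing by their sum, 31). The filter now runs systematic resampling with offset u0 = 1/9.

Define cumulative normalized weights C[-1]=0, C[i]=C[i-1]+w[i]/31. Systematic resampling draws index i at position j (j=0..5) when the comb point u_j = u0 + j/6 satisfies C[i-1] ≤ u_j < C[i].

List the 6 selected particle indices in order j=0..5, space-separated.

0 2 2 3 4 5

C = [7/31, 7/31, 16/31, 23/31, 25/31, 1]
j=0: u_0=1/9 ∈ [0, 7/31) → index 0
j=1: u_1=5/18 ∈ [7/31, 16/31) → index 2
j=2: u_2=4/9 ∈ [7/31, 16/31) → index 2
j=3: u_3=11/18 ∈ [16/31, 23/31) → index 3
j=4: u_4=7/9 ∈ [23/31, 25/31) → index 4
j=5: u_5=17/18 ∈ [25/31, 1) → index 5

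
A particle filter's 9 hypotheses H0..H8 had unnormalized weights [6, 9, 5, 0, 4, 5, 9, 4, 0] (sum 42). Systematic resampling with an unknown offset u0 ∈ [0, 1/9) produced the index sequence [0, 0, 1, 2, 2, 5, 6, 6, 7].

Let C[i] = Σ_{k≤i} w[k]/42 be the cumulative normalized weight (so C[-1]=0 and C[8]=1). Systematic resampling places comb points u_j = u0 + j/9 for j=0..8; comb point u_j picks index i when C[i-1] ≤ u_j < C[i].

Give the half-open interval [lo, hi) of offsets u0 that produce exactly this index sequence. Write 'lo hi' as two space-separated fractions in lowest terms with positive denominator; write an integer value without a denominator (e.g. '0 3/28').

1/42 2/63

C = [1/7, 5/14, 10/21, 10/21, 4/7, 29/42, 19/21, 1, 1]
j=0 picked index 0: u0 ∈ [0, 1/7)
j=1 picked index 0: u0 ∈ [-1/9, 2/63)
j=2 picked index 1: u0 ∈ [-5/63, 17/126)
j=3 picked index 2: u0 ∈ [1/42, 1/7)
j=4 picked index 2: u0 ∈ [-11/126, 2/63)
j=5 picked index 5: u0 ∈ [1/63, 17/126)
j=6 picked index 6: u0 ∈ [1/42, 5/21)
j=7 picked index 6: u0 ∈ [-11/126, 8/63)
j=8 picked index 7: u0 ∈ [1/63, 1/9)
intersection: [1/42, 2/63)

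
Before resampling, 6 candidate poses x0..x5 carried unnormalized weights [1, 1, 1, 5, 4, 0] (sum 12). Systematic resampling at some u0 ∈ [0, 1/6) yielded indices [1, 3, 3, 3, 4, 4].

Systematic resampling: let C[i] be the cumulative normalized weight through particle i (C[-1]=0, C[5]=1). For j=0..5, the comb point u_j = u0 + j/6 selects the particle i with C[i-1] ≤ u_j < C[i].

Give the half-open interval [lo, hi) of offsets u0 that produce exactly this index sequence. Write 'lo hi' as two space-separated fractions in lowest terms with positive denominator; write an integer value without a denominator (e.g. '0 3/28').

1/12 1/6

C = [1/12, 1/6, 1/4, 2/3, 1, 1]
j=0 picked index 1: u0 ∈ [1/12, 1/6)
j=1 picked index 3: u0 ∈ [1/12, 1/2)
j=2 picked index 3: u0 ∈ [-1/12, 1/3)
j=3 picked index 3: u0 ∈ [-1/4, 1/6)
j=4 picked index 4: u0 ∈ [0, 1/3)
j=5 picked index 4: u0 ∈ [-1/6, 1/6)
intersection: [1/12, 1/6)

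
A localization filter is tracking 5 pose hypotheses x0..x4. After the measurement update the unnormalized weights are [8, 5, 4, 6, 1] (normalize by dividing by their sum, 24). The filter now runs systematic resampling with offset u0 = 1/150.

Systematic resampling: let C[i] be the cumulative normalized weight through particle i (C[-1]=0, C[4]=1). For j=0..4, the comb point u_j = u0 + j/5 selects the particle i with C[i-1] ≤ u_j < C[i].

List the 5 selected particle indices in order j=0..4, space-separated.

0 0 1 2 3

C = [1/3, 13/24, 17/24, 23/24, 1]
j=0: u_0=1/150 ∈ [0, 1/3) → index 0
j=1: u_1=31/150 ∈ [0, 1/3) → index 0
j=2: u_2=61/150 ∈ [1/3, 13/24) → index 1
j=3: u_3=91/150 ∈ [13/24, 17/24) → index 2
j=4: u_4=121/150 ∈ [17/24, 23/24) → index 3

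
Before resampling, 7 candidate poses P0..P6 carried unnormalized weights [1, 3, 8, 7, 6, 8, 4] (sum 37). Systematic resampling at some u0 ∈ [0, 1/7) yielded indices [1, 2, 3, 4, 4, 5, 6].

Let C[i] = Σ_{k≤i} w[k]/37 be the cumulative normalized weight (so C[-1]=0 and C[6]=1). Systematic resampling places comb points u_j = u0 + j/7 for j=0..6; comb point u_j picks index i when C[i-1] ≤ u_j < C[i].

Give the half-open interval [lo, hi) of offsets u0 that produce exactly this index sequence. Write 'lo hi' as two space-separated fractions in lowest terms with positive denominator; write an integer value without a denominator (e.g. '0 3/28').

22/259 27/259

C = [1/37, 4/37, 12/37, 19/37, 25/37, 33/37, 1]
j=0 picked index 1: u0 ∈ [1/37, 4/37)
j=1 picked index 2: u0 ∈ [-9/259, 47/259)
j=2 picked index 3: u0 ∈ [10/259, 59/259)
j=3 picked index 4: u0 ∈ [22/259, 64/259)
j=4 picked index 4: u0 ∈ [-15/259, 27/259)
j=5 picked index 5: u0 ∈ [-10/259, 46/259)
j=6 picked index 6: u0 ∈ [9/259, 1/7)
intersection: [22/259, 27/259)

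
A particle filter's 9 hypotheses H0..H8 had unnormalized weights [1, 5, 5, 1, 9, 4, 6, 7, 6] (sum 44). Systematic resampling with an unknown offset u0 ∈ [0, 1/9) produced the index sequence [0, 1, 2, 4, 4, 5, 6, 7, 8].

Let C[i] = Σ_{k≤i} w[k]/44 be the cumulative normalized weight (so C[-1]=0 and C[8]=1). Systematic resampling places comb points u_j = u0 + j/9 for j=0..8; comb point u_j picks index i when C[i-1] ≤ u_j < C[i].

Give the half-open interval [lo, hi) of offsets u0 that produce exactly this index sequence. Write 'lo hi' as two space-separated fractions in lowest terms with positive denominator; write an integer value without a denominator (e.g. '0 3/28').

C = [1/44, 3/22, 1/4, 3/11, 21/44, 25/44, 31/44, 19/22, 1]
j=0 picked index 0: u0 ∈ [0, 1/44)
j=1 picked index 1: u0 ∈ [-35/396, 5/198)
j=2 picked index 2: u0 ∈ [-17/198, 1/36)
j=3 picked index 4: u0 ∈ [-2/33, 19/132)
j=4 picked index 4: u0 ∈ [-17/99, 13/396)
j=5 picked index 5: u0 ∈ [-31/396, 5/396)
j=6 picked index 6: u0 ∈ [-13/132, 5/132)
j=7 picked index 7: u0 ∈ [-29/396, 17/198)
j=8 picked index 8: u0 ∈ [-5/198, 1/9)
intersection: [0, 5/396)

0 5/396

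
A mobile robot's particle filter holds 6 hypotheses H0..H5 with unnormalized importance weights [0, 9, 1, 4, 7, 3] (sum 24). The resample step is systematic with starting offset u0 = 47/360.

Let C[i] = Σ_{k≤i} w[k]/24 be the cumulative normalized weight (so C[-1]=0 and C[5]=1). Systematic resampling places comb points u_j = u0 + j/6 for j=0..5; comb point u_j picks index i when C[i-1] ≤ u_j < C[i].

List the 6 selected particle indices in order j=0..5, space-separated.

1 1 3 4 4 5

C = [0, 3/8, 5/12, 7/12, 7/8, 1]
j=0: u_0=47/360 ∈ [0, 3/8) → index 1
j=1: u_1=107/360 ∈ [0, 3/8) → index 1
j=2: u_2=167/360 ∈ [5/12, 7/12) → index 3
j=3: u_3=227/360 ∈ [7/12, 7/8) → index 4
j=4: u_4=287/360 ∈ [7/12, 7/8) → index 4
j=5: u_5=347/360 ∈ [7/8, 1) → index 5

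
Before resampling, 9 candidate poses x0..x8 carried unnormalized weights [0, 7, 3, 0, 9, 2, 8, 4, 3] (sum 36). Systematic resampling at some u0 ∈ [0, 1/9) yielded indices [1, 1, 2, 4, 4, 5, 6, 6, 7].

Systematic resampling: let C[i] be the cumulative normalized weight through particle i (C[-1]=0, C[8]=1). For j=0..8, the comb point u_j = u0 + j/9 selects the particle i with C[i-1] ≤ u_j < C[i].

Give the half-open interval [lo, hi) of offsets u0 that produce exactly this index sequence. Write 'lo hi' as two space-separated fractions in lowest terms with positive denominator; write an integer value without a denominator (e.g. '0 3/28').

0 1/36

C = [0, 7/36, 5/18, 5/18, 19/36, 7/12, 29/36, 11/12, 1]
j=0 picked index 1: u0 ∈ [0, 7/36)
j=1 picked index 1: u0 ∈ [-1/9, 1/12)
j=2 picked index 2: u0 ∈ [-1/36, 1/18)
j=3 picked index 4: u0 ∈ [-1/18, 7/36)
j=4 picked index 4: u0 ∈ [-1/6, 1/12)
j=5 picked index 5: u0 ∈ [-1/36, 1/36)
j=6 picked index 6: u0 ∈ [-1/12, 5/36)
j=7 picked index 6: u0 ∈ [-7/36, 1/36)
j=8 picked index 7: u0 ∈ [-1/12, 1/36)
intersection: [0, 1/36)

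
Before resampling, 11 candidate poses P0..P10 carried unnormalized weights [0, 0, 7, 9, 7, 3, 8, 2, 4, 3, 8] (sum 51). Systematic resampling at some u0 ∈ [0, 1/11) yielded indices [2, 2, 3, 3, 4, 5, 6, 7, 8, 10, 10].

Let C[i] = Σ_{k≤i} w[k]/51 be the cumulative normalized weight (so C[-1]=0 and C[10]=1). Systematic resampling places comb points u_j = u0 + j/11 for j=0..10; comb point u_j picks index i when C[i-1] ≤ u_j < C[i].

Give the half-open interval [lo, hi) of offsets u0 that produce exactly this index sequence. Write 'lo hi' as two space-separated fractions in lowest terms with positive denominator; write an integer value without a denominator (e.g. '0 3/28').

C = [0, 0, 7/51, 16/51, 23/51, 26/51, 2/3, 12/17, 40/51, 43/51, 1]
j=0 picked index 2: u0 ∈ [0, 7/51)
j=1 picked index 2: u0 ∈ [-1/11, 26/561)
j=2 picked index 3: u0 ∈ [-25/561, 74/561)
j=3 picked index 3: u0 ∈ [-76/561, 23/561)
j=4 picked index 4: u0 ∈ [-28/561, 49/561)
j=5 picked index 5: u0 ∈ [-2/561, 31/561)
j=6 picked index 6: u0 ∈ [-20/561, 4/33)
j=7 picked index 7: u0 ∈ [1/33, 13/187)
j=8 picked index 8: u0 ∈ [-4/187, 32/561)
j=9 picked index 10: u0 ∈ [14/561, 2/11)
j=10 picked index 10: u0 ∈ [-37/561, 1/11)
intersection: [1/33, 23/561)

1/33 23/561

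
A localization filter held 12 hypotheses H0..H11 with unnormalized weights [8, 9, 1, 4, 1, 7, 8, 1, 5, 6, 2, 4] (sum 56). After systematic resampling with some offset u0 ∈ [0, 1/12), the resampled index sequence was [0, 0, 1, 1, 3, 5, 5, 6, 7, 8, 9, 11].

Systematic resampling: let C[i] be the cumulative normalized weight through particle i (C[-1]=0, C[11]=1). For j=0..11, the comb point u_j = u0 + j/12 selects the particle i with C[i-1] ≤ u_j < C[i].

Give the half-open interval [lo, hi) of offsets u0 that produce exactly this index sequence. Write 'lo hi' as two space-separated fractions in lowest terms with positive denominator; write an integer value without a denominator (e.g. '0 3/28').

1/84 5/168

C = [1/7, 17/56, 9/28, 11/28, 23/56, 15/28, 19/28, 39/56, 11/14, 25/28, 13/14, 1]
j=0 picked index 0: u0 ∈ [0, 1/7)
j=1 picked index 0: u0 ∈ [-1/12, 5/84)
j=2 picked index 1: u0 ∈ [-1/42, 23/168)
j=3 picked index 1: u0 ∈ [-3/28, 3/56)
j=4 picked index 3: u0 ∈ [-1/84, 5/84)
j=5 picked index 5: u0 ∈ [-1/168, 5/42)
j=6 picked index 5: u0 ∈ [-5/56, 1/28)
j=7 picked index 6: u0 ∈ [-1/21, 2/21)
j=8 picked index 7: u0 ∈ [1/84, 5/168)
j=9 picked index 8: u0 ∈ [-3/56, 1/28)
j=10 picked index 9: u0 ∈ [-1/21, 5/84)
j=11 picked index 11: u0 ∈ [1/84, 1/12)
intersection: [1/84, 5/168)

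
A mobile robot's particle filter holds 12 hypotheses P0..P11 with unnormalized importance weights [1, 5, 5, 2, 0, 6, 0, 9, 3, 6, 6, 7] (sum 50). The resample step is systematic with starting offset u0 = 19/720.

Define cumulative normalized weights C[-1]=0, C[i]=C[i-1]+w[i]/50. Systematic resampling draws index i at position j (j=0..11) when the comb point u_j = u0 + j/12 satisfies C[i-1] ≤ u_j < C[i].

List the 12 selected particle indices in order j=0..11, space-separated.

1 1 2 5 5 7 7 8 9 10 10 11

C = [1/50, 3/25, 11/50, 13/50, 13/50, 19/50, 19/50, 14/25, 31/50, 37/50, 43/50, 1]
j=0: u_0=19/720 ∈ [1/50, 3/25) → index 1
j=1: u_1=79/720 ∈ [1/50, 3/25) → index 1
j=2: u_2=139/720 ∈ [3/25, 11/50) → index 2
j=3: u_3=199/720 ∈ [13/50, 19/50) → index 5
j=4: u_4=259/720 ∈ [13/50, 19/50) → index 5
j=5: u_5=319/720 ∈ [19/50, 14/25) → index 7
j=6: u_6=379/720 ∈ [19/50, 14/25) → index 7
j=7: u_7=439/720 ∈ [14/25, 31/50) → index 8
j=8: u_8=499/720 ∈ [31/50, 37/50) → index 9
j=9: u_9=559/720 ∈ [37/50, 43/50) → index 10
j=10: u_10=619/720 ∈ [37/50, 43/50) → index 10
j=11: u_11=679/720 ∈ [43/50, 1) → index 11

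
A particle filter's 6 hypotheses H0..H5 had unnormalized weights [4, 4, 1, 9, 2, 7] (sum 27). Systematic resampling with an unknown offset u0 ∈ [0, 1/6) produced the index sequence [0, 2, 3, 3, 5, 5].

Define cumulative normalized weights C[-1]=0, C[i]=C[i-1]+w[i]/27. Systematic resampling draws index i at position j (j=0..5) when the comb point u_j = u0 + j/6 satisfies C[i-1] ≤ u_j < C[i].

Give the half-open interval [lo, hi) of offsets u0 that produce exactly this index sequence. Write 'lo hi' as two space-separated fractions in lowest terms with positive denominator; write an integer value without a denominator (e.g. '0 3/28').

C = [4/27, 8/27, 1/3, 2/3, 20/27, 1]
j=0 picked index 0: u0 ∈ [0, 4/27)
j=1 picked index 2: u0 ∈ [7/54, 1/6)
j=2 picked index 3: u0 ∈ [0, 1/3)
j=3 picked index 3: u0 ∈ [-1/6, 1/6)
j=4 picked index 5: u0 ∈ [2/27, 1/3)
j=5 picked index 5: u0 ∈ [-5/54, 1/6)
intersection: [7/54, 4/27)

7/54 4/27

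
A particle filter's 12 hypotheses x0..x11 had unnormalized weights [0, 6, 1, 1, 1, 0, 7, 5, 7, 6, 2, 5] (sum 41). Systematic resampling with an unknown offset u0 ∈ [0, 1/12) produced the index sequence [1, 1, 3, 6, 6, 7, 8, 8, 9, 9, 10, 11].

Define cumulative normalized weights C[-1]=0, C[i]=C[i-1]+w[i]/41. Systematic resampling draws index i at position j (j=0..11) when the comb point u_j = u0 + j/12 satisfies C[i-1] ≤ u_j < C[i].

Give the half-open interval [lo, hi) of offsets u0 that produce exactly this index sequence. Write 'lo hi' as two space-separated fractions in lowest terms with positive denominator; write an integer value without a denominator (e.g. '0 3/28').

2/123 7/246

C = [0, 6/41, 7/41, 8/41, 9/41, 9/41, 16/41, 21/41, 28/41, 34/41, 36/41, 1]
j=0 picked index 1: u0 ∈ [0, 6/41)
j=1 picked index 1: u0 ∈ [-1/12, 31/492)
j=2 picked index 3: u0 ∈ [1/246, 7/246)
j=3 picked index 6: u0 ∈ [-5/164, 23/164)
j=4 picked index 6: u0 ∈ [-14/123, 7/123)
j=5 picked index 7: u0 ∈ [-13/492, 47/492)
j=6 picked index 8: u0 ∈ [1/82, 15/82)
j=7 picked index 8: u0 ∈ [-35/492, 49/492)
j=8 picked index 9: u0 ∈ [2/123, 20/123)
j=9 picked index 9: u0 ∈ [-11/164, 13/164)
j=10 picked index 10: u0 ∈ [-1/246, 11/246)
j=11 picked index 11: u0 ∈ [-19/492, 1/12)
intersection: [2/123, 7/246)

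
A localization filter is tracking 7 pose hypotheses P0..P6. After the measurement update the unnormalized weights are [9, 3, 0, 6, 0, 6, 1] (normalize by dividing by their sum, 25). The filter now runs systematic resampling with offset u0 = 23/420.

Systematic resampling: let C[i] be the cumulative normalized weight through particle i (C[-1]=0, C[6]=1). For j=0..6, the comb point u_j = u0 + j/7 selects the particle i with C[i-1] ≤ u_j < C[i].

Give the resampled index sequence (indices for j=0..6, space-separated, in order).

C = [9/25, 12/25, 12/25, 18/25, 18/25, 24/25, 1]
j=0: u_0=23/420 ∈ [0, 9/25) → index 0
j=1: u_1=83/420 ∈ [0, 9/25) → index 0
j=2: u_2=143/420 ∈ [0, 9/25) → index 0
j=3: u_3=29/60 ∈ [12/25, 18/25) → index 3
j=4: u_4=263/420 ∈ [12/25, 18/25) → index 3
j=5: u_5=323/420 ∈ [18/25, 24/25) → index 5
j=6: u_6=383/420 ∈ [18/25, 24/25) → index 5

0 0 0 3 3 5 5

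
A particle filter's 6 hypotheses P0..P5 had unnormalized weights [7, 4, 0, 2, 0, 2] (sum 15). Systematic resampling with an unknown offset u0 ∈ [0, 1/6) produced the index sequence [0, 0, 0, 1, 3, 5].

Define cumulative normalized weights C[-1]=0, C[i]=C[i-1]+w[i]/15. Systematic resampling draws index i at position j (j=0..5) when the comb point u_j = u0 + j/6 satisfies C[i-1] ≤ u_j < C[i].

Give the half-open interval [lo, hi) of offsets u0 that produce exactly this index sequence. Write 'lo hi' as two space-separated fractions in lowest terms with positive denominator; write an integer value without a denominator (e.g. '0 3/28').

1/15 2/15

C = [7/15, 11/15, 11/15, 13/15, 13/15, 1]
j=0 picked index 0: u0 ∈ [0, 7/15)
j=1 picked index 0: u0 ∈ [-1/6, 3/10)
j=2 picked index 0: u0 ∈ [-1/3, 2/15)
j=3 picked index 1: u0 ∈ [-1/30, 7/30)
j=4 picked index 3: u0 ∈ [1/15, 1/5)
j=5 picked index 5: u0 ∈ [1/30, 1/6)
intersection: [1/15, 2/15)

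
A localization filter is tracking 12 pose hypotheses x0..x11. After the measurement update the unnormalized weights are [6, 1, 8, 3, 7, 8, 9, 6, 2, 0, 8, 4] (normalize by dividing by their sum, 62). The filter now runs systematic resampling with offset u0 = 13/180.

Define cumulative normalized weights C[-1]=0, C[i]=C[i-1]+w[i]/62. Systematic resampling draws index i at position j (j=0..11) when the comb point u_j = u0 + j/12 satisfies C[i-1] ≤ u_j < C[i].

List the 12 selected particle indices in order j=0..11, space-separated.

0 2 2 4 5 5 6 6 7 10 10 11

C = [3/31, 7/62, 15/62, 9/31, 25/62, 33/62, 21/31, 24/31, 25/31, 25/31, 29/31, 1]
j=0: u_0=13/180 ∈ [0, 3/31) → index 0
j=1: u_1=7/45 ∈ [7/62, 15/62) → index 2
j=2: u_2=43/180 ∈ [7/62, 15/62) → index 2
j=3: u_3=29/90 ∈ [9/31, 25/62) → index 4
j=4: u_4=73/180 ∈ [25/62, 33/62) → index 5
j=5: u_5=22/45 ∈ [25/62, 33/62) → index 5
j=6: u_6=103/180 ∈ [33/62, 21/31) → index 6
j=7: u_7=59/90 ∈ [33/62, 21/31) → index 6
j=8: u_8=133/180 ∈ [21/31, 24/31) → index 7
j=9: u_9=37/45 ∈ [25/31, 29/31) → index 10
j=10: u_10=163/180 ∈ [25/31, 29/31) → index 10
j=11: u_11=89/90 ∈ [29/31, 1) → index 11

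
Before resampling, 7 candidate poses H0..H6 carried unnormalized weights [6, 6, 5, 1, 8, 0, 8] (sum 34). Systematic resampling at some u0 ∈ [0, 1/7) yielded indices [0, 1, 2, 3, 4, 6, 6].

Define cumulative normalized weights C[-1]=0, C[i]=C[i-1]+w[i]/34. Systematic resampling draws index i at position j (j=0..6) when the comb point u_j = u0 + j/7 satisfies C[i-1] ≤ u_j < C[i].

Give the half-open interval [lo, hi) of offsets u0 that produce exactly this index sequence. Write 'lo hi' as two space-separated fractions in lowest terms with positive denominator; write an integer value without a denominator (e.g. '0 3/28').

C = [3/17, 6/17, 1/2, 9/17, 13/17, 13/17, 1]
j=0 picked index 0: u0 ∈ [0, 3/17)
j=1 picked index 1: u0 ∈ [4/119, 25/119)
j=2 picked index 2: u0 ∈ [8/119, 3/14)
j=3 picked index 3: u0 ∈ [1/14, 12/119)
j=4 picked index 4: u0 ∈ [-5/119, 23/119)
j=5 picked index 6: u0 ∈ [6/119, 2/7)
j=6 picked index 6: u0 ∈ [-11/119, 1/7)
intersection: [1/14, 12/119)

1/14 12/119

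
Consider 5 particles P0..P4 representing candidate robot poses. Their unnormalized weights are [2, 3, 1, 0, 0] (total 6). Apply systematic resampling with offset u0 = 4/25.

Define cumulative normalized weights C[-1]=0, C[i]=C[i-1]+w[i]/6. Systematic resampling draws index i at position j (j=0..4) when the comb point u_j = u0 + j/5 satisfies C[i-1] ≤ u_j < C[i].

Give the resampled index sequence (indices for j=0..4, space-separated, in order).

0 1 1 1 2

C = [1/3, 5/6, 1, 1, 1]
j=0: u_0=4/25 ∈ [0, 1/3) → index 0
j=1: u_1=9/25 ∈ [1/3, 5/6) → index 1
j=2: u_2=14/25 ∈ [1/3, 5/6) → index 1
j=3: u_3=19/25 ∈ [1/3, 5/6) → index 1
j=4: u_4=24/25 ∈ [5/6, 1) → index 2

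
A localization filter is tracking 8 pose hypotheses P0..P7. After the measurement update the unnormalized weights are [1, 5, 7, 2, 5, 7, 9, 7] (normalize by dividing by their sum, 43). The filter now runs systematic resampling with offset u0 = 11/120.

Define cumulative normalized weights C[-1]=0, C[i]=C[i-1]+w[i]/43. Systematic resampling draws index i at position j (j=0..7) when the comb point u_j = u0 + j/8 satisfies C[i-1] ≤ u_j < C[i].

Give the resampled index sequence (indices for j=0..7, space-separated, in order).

C = [1/43, 6/43, 13/43, 15/43, 20/43, 27/43, 36/43, 1]
j=0: u_0=11/120 ∈ [1/43, 6/43) → index 1
j=1: u_1=13/60 ∈ [6/43, 13/43) → index 2
j=2: u_2=41/120 ∈ [13/43, 15/43) → index 3
j=3: u_3=7/15 ∈ [20/43, 27/43) → index 5
j=4: u_4=71/120 ∈ [20/43, 27/43) → index 5
j=5: u_5=43/60 ∈ [27/43, 36/43) → index 6
j=6: u_6=101/120 ∈ [36/43, 1) → index 7
j=7: u_7=29/30 ∈ [36/43, 1) → index 7

1 2 3 5 5 6 7 7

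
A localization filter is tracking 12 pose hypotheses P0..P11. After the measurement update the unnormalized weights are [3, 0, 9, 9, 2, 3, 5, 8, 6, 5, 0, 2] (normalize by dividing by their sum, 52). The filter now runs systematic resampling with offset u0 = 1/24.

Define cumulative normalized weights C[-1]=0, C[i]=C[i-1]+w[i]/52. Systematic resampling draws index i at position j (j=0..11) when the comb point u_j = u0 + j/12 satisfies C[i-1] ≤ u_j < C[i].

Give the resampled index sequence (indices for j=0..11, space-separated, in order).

C = [3/52, 3/52, 3/13, 21/52, 23/52, 1/2, 31/52, 3/4, 45/52, 25/26, 25/26, 1]
j=0: u_0=1/24 ∈ [0, 3/52) → index 0
j=1: u_1=1/8 ∈ [3/52, 3/13) → index 2
j=2: u_2=5/24 ∈ [3/52, 3/13) → index 2
j=3: u_3=7/24 ∈ [3/13, 21/52) → index 3
j=4: u_4=3/8 ∈ [3/13, 21/52) → index 3
j=5: u_5=11/24 ∈ [23/52, 1/2) → index 5
j=6: u_6=13/24 ∈ [1/2, 31/52) → index 6
j=7: u_7=5/8 ∈ [31/52, 3/4) → index 7
j=8: u_8=17/24 ∈ [31/52, 3/4) → index 7
j=9: u_9=19/24 ∈ [3/4, 45/52) → index 8
j=10: u_10=7/8 ∈ [45/52, 25/26) → index 9
j=11: u_11=23/24 ∈ [45/52, 25/26) → index 9

0 2 2 3 3 5 6 7 7 8 9 9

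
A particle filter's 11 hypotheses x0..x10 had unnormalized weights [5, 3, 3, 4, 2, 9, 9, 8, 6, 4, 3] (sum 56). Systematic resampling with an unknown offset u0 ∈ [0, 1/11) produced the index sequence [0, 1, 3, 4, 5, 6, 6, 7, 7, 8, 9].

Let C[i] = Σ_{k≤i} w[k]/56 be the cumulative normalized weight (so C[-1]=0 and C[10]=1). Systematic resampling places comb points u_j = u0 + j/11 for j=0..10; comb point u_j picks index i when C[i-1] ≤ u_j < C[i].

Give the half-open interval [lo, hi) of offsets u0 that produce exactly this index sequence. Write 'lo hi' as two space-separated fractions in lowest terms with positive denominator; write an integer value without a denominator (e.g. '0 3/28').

9/616 19/616

C = [5/56, 1/7, 11/56, 15/56, 17/56, 13/28, 5/8, 43/56, 7/8, 53/56, 1]
j=0 picked index 0: u0 ∈ [0, 5/56)
j=1 picked index 1: u0 ∈ [-1/616, 4/77)
j=2 picked index 3: u0 ∈ [9/616, 53/616)
j=3 picked index 4: u0 ∈ [-3/616, 19/616)
j=4 picked index 5: u0 ∈ [-37/616, 31/308)
j=5 picked index 6: u0 ∈ [3/308, 15/88)
j=6 picked index 6: u0 ∈ [-25/308, 7/88)
j=7 picked index 7: u0 ∈ [-1/88, 81/616)
j=8 picked index 7: u0 ∈ [-9/88, 25/616)
j=9 picked index 8: u0 ∈ [-31/616, 5/88)
j=10 picked index 9: u0 ∈ [-3/88, 23/616)
intersection: [9/616, 19/616)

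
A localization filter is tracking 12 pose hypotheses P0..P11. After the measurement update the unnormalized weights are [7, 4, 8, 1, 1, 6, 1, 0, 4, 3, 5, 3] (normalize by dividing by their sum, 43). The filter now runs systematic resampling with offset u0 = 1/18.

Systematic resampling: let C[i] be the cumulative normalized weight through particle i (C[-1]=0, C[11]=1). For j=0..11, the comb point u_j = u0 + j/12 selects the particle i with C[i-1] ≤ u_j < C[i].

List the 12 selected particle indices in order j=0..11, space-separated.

C = [7/43, 11/43, 19/43, 20/43, 21/43, 27/43, 28/43, 28/43, 32/43, 35/43, 40/43, 1]
j=0: u_0=1/18 ∈ [0, 7/43) → index 0
j=1: u_1=5/36 ∈ [0, 7/43) → index 0
j=2: u_2=2/9 ∈ [7/43, 11/43) → index 1
j=3: u_3=11/36 ∈ [11/43, 19/43) → index 2
j=4: u_4=7/18 ∈ [11/43, 19/43) → index 2
j=5: u_5=17/36 ∈ [20/43, 21/43) → index 4
j=6: u_6=5/9 ∈ [21/43, 27/43) → index 5
j=7: u_7=23/36 ∈ [27/43, 28/43) → index 6
j=8: u_8=13/18 ∈ [28/43, 32/43) → index 8
j=9: u_9=29/36 ∈ [32/43, 35/43) → index 9
j=10: u_10=8/9 ∈ [35/43, 40/43) → index 10
j=11: u_11=35/36 ∈ [40/43, 1) → index 11

0 0 1 2 2 4 5 6 8 9 10 11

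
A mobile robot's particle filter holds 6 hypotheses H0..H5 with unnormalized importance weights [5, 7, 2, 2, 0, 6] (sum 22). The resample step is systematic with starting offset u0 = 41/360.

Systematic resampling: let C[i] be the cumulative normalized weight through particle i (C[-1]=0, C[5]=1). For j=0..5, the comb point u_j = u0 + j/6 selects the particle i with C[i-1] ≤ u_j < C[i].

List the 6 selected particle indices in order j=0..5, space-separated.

C = [5/22, 6/11, 7/11, 8/11, 8/11, 1]
j=0: u_0=41/360 ∈ [0, 5/22) → index 0
j=1: u_1=101/360 ∈ [5/22, 6/11) → index 1
j=2: u_2=161/360 ∈ [5/22, 6/11) → index 1
j=3: u_3=221/360 ∈ [6/11, 7/11) → index 2
j=4: u_4=281/360 ∈ [8/11, 1) → index 5
j=5: u_5=341/360 ∈ [8/11, 1) → index 5

0 1 1 2 5 5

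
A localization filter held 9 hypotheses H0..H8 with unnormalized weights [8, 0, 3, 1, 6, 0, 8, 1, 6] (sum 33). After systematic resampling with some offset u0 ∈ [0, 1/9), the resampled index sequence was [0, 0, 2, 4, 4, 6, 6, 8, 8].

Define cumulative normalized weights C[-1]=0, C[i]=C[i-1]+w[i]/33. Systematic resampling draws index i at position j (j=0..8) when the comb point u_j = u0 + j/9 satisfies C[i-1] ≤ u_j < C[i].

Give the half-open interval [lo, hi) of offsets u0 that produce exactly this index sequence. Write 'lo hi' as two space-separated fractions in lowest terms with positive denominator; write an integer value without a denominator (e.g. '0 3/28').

C = [8/33, 8/33, 1/3, 4/11, 6/11, 6/11, 26/33, 9/11, 1]
j=0 picked index 0: u0 ∈ [0, 8/33)
j=1 picked index 0: u0 ∈ [-1/9, 13/99)
j=2 picked index 2: u0 ∈ [2/99, 1/9)
j=3 picked index 4: u0 ∈ [1/33, 7/33)
j=4 picked index 4: u0 ∈ [-8/99, 10/99)
j=5 picked index 6: u0 ∈ [-1/99, 23/99)
j=6 picked index 6: u0 ∈ [-4/33, 4/33)
j=7 picked index 8: u0 ∈ [4/99, 2/9)
j=8 picked index 8: u0 ∈ [-7/99, 1/9)
intersection: [4/99, 10/99)

4/99 10/99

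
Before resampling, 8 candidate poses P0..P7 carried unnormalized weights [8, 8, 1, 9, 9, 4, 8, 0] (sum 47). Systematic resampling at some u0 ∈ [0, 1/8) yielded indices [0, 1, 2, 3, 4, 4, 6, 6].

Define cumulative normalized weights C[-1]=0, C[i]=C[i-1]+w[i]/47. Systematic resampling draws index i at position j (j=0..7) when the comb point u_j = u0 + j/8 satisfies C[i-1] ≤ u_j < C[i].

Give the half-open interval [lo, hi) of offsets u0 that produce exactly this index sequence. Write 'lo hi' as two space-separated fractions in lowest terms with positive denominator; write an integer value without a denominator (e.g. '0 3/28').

17/188 21/188

C = [8/47, 16/47, 17/47, 26/47, 35/47, 39/47, 1, 1]
j=0 picked index 0: u0 ∈ [0, 8/47)
j=1 picked index 1: u0 ∈ [17/376, 81/376)
j=2 picked index 2: u0 ∈ [17/188, 21/188)
j=3 picked index 3: u0 ∈ [-5/376, 67/376)
j=4 picked index 4: u0 ∈ [5/94, 23/94)
j=5 picked index 4: u0 ∈ [-27/376, 45/376)
j=6 picked index 6: u0 ∈ [15/188, 1/4)
j=7 picked index 6: u0 ∈ [-17/376, 1/8)
intersection: [17/188, 21/188)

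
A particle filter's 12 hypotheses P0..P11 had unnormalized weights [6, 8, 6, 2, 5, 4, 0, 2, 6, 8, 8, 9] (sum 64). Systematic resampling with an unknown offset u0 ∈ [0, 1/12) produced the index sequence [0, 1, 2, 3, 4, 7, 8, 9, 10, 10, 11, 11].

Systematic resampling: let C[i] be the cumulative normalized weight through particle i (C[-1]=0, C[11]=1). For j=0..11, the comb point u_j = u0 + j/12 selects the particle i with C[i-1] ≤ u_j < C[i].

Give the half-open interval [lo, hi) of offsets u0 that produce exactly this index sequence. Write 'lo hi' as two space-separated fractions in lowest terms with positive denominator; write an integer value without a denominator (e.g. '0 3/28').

13/192 1/12

C = [3/32, 7/32, 5/16, 11/32, 27/64, 31/64, 31/64, 33/64, 39/64, 47/64, 55/64, 1]
j=0 picked index 0: u0 ∈ [0, 3/32)
j=1 picked index 1: u0 ∈ [1/96, 13/96)
j=2 picked index 2: u0 ∈ [5/96, 7/48)
j=3 picked index 3: u0 ∈ [1/16, 3/32)
j=4 picked index 4: u0 ∈ [1/96, 17/192)
j=5 picked index 7: u0 ∈ [13/192, 19/192)
j=6 picked index 8: u0 ∈ [1/64, 7/64)
j=7 picked index 9: u0 ∈ [5/192, 29/192)
j=8 picked index 10: u0 ∈ [13/192, 37/192)
j=9 picked index 10: u0 ∈ [-1/64, 7/64)
j=10 picked index 11: u0 ∈ [5/192, 1/6)
j=11 picked index 11: u0 ∈ [-11/192, 1/12)
intersection: [13/192, 1/12)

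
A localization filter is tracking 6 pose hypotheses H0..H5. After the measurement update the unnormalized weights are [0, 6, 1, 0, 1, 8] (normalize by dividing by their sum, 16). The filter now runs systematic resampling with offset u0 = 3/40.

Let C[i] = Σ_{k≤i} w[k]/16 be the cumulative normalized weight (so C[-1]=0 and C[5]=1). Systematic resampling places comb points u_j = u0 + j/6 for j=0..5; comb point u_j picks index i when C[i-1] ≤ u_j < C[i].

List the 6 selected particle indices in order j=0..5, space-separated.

C = [0, 3/8, 7/16, 7/16, 1/2, 1]
j=0: u_0=3/40 ∈ [0, 3/8) → index 1
j=1: u_1=29/120 ∈ [0, 3/8) → index 1
j=2: u_2=49/120 ∈ [3/8, 7/16) → index 2
j=3: u_3=23/40 ∈ [1/2, 1) → index 5
j=4: u_4=89/120 ∈ [1/2, 1) → index 5
j=5: u_5=109/120 ∈ [1/2, 1) → index 5

1 1 2 5 5 5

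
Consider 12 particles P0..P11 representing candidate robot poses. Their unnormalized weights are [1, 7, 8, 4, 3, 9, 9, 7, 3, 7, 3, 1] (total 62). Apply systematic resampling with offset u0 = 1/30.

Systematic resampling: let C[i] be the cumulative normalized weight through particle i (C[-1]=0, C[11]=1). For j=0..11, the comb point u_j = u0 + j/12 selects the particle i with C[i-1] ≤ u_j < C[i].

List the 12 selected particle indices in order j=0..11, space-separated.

C = [1/62, 4/31, 8/31, 10/31, 23/62, 16/31, 41/62, 24/31, 51/62, 29/31, 61/62, 1]
j=0: u_0=1/30 ∈ [1/62, 4/31) → index 1
j=1: u_1=7/60 ∈ [1/62, 4/31) → index 1
j=2: u_2=1/5 ∈ [4/31, 8/31) → index 2
j=3: u_3=17/60 ∈ [8/31, 10/31) → index 3
j=4: u_4=11/30 ∈ [10/31, 23/62) → index 4
j=5: u_5=9/20 ∈ [23/62, 16/31) → index 5
j=6: u_6=8/15 ∈ [16/31, 41/62) → index 6
j=7: u_7=37/60 ∈ [16/31, 41/62) → index 6
j=8: u_8=7/10 ∈ [41/62, 24/31) → index 7
j=9: u_9=47/60 ∈ [24/31, 51/62) → index 8
j=10: u_10=13/15 ∈ [51/62, 29/31) → index 9
j=11: u_11=19/20 ∈ [29/31, 61/62) → index 10

1 1 2 3 4 5 6 6 7 8 9 10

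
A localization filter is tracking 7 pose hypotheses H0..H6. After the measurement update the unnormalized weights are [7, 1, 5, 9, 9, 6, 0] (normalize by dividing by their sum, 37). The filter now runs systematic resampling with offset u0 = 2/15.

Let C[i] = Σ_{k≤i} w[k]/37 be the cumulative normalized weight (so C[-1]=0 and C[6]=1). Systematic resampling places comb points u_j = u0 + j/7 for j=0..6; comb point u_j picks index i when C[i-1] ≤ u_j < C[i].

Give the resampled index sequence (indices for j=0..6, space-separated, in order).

0 2 3 3 4 5 5

C = [7/37, 8/37, 13/37, 22/37, 31/37, 1, 1]
j=0: u_0=2/15 ∈ [0, 7/37) → index 0
j=1: u_1=29/105 ∈ [8/37, 13/37) → index 2
j=2: u_2=44/105 ∈ [13/37, 22/37) → index 3
j=3: u_3=59/105 ∈ [13/37, 22/37) → index 3
j=4: u_4=74/105 ∈ [22/37, 31/37) → index 4
j=5: u_5=89/105 ∈ [31/37, 1) → index 5
j=6: u_6=104/105 ∈ [31/37, 1) → index 5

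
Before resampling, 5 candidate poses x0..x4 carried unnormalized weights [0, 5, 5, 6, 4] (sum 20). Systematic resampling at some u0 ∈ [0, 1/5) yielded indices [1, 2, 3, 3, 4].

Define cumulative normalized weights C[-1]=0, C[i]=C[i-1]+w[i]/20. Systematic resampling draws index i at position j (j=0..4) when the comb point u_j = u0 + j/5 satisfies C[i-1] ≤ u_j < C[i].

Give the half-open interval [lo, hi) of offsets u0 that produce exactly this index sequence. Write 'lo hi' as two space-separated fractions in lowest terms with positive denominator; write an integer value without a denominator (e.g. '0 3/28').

C = [0, 1/4, 1/2, 4/5, 1]
j=0 picked index 1: u0 ∈ [0, 1/4)
j=1 picked index 2: u0 ∈ [1/20, 3/10)
j=2 picked index 3: u0 ∈ [1/10, 2/5)
j=3 picked index 3: u0 ∈ [-1/10, 1/5)
j=4 picked index 4: u0 ∈ [0, 1/5)
intersection: [1/10, 1/5)

1/10 1/5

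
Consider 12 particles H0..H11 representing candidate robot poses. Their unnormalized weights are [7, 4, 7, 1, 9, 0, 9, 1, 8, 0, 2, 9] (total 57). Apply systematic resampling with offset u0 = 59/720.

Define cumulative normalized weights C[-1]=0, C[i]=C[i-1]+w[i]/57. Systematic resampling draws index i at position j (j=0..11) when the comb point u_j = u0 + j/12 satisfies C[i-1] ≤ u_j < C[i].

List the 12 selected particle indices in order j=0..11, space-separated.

0 1 2 3 4 6 6 7 8 10 11 11

C = [7/57, 11/57, 6/19, 1/3, 28/57, 28/57, 37/57, 2/3, 46/57, 46/57, 16/19, 1]
j=0: u_0=59/720 ∈ [0, 7/57) → index 0
j=1: u_1=119/720 ∈ [7/57, 11/57) → index 1
j=2: u_2=179/720 ∈ [11/57, 6/19) → index 2
j=3: u_3=239/720 ∈ [6/19, 1/3) → index 3
j=4: u_4=299/720 ∈ [1/3, 28/57) → index 4
j=5: u_5=359/720 ∈ [28/57, 37/57) → index 6
j=6: u_6=419/720 ∈ [28/57, 37/57) → index 6
j=7: u_7=479/720 ∈ [37/57, 2/3) → index 7
j=8: u_8=539/720 ∈ [2/3, 46/57) → index 8
j=9: u_9=599/720 ∈ [46/57, 16/19) → index 10
j=10: u_10=659/720 ∈ [16/19, 1) → index 11
j=11: u_11=719/720 ∈ [16/19, 1) → index 11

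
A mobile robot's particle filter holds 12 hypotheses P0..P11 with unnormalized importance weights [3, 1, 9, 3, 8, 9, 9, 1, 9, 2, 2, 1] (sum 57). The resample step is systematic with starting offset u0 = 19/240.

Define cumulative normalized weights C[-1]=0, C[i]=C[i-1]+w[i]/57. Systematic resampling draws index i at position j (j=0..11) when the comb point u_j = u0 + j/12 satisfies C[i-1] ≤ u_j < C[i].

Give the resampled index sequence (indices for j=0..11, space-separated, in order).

2 2 3 4 4 5 6 6 7 8 9 11

C = [1/19, 4/57, 13/57, 16/57, 8/19, 11/19, 14/19, 43/57, 52/57, 18/19, 56/57, 1]
j=0: u_0=19/240 ∈ [4/57, 13/57) → index 2
j=1: u_1=13/80 ∈ [4/57, 13/57) → index 2
j=2: u_2=59/240 ∈ [13/57, 16/57) → index 3
j=3: u_3=79/240 ∈ [16/57, 8/19) → index 4
j=4: u_4=33/80 ∈ [16/57, 8/19) → index 4
j=5: u_5=119/240 ∈ [8/19, 11/19) → index 5
j=6: u_6=139/240 ∈ [11/19, 14/19) → index 6
j=7: u_7=53/80 ∈ [11/19, 14/19) → index 6
j=8: u_8=179/240 ∈ [14/19, 43/57) → index 7
j=9: u_9=199/240 ∈ [43/57, 52/57) → index 8
j=10: u_10=73/80 ∈ [52/57, 18/19) → index 9
j=11: u_11=239/240 ∈ [56/57, 1) → index 11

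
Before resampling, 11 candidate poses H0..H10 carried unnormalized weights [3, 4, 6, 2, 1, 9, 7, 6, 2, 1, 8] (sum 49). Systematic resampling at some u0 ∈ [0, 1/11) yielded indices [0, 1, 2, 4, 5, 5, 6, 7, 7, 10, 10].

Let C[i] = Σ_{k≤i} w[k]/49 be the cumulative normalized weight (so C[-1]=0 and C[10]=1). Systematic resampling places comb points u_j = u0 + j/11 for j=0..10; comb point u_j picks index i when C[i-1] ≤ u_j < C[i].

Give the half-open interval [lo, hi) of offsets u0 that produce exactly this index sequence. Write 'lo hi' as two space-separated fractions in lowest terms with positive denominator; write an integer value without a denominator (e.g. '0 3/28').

C = [3/49, 1/7, 13/49, 15/49, 16/49, 25/49, 32/49, 38/49, 40/49, 41/49, 1]
j=0 picked index 0: u0 ∈ [0, 3/49)
j=1 picked index 1: u0 ∈ [-16/539, 4/77)
j=2 picked index 2: u0 ∈ [-3/77, 45/539)
j=3 picked index 4: u0 ∈ [18/539, 29/539)
j=4 picked index 5: u0 ∈ [-20/539, 79/539)
j=5 picked index 5: u0 ∈ [-69/539, 30/539)
j=6 picked index 6: u0 ∈ [-19/539, 58/539)
j=7 picked index 7: u0 ∈ [9/539, 75/539)
j=8 picked index 7: u0 ∈ [-40/539, 26/539)
j=9 picked index 10: u0 ∈ [10/539, 2/11)
j=10 picked index 10: u0 ∈ [-39/539, 1/11)
intersection: [18/539, 26/539)

18/539 26/539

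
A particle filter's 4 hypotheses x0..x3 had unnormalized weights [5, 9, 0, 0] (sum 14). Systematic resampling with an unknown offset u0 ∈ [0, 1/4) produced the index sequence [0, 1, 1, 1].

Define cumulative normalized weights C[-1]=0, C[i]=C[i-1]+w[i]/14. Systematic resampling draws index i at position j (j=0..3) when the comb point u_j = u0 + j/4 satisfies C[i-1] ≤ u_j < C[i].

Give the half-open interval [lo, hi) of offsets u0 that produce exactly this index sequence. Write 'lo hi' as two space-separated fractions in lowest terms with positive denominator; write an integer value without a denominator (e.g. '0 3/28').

C = [5/14, 1, 1, 1]
j=0 picked index 0: u0 ∈ [0, 5/14)
j=1 picked index 1: u0 ∈ [3/28, 3/4)
j=2 picked index 1: u0 ∈ [-1/7, 1/2)
j=3 picked index 1: u0 ∈ [-11/28, 1/4)
intersection: [3/28, 1/4)

3/28 1/4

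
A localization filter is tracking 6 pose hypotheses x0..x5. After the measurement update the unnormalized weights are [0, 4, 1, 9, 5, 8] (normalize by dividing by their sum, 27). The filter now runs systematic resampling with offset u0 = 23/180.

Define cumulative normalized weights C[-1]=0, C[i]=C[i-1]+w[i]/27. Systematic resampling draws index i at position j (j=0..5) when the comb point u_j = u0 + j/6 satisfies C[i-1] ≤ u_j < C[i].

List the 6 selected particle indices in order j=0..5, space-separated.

1 3 3 4 5 5

C = [0, 4/27, 5/27, 14/27, 19/27, 1]
j=0: u_0=23/180 ∈ [0, 4/27) → index 1
j=1: u_1=53/180 ∈ [5/27, 14/27) → index 3
j=2: u_2=83/180 ∈ [5/27, 14/27) → index 3
j=3: u_3=113/180 ∈ [14/27, 19/27) → index 4
j=4: u_4=143/180 ∈ [19/27, 1) → index 5
j=5: u_5=173/180 ∈ [19/27, 1) → index 5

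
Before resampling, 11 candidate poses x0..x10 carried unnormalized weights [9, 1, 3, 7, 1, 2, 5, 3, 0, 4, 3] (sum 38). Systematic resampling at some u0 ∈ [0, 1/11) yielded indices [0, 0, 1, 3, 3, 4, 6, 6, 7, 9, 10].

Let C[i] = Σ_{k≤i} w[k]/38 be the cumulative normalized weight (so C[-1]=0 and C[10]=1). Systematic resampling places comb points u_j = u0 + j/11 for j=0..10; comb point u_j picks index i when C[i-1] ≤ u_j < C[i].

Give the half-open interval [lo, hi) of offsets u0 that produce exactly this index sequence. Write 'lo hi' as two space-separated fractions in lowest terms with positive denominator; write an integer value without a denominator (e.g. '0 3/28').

15/209 17/209

C = [9/38, 5/19, 13/38, 10/19, 21/38, 23/38, 14/19, 31/38, 31/38, 35/38, 1]
j=0 picked index 0: u0 ∈ [0, 9/38)
j=1 picked index 0: u0 ∈ [-1/11, 61/418)
j=2 picked index 1: u0 ∈ [23/418, 17/209)
j=3 picked index 3: u0 ∈ [29/418, 53/209)
j=4 picked index 3: u0 ∈ [-9/418, 34/209)
j=5 picked index 4: u0 ∈ [15/209, 41/418)
j=6 picked index 6: u0 ∈ [25/418, 40/209)
j=7 picked index 6: u0 ∈ [-13/418, 21/209)
j=8 picked index 7: u0 ∈ [2/209, 37/418)
j=9 picked index 9: u0 ∈ [-1/418, 43/418)
j=10 picked index 10: u0 ∈ [5/418, 1/11)
intersection: [15/209, 17/209)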